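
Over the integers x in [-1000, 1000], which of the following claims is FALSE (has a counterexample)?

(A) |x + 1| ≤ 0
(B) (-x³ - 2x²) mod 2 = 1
(A) x = 0: LHS = |0 + 1| = |1| = 1; 1 ≤ 0 — FAILS
(B) x = 0: LHS = (-0³ - 2·0²) mod 2 = 0 mod 2 = 0; 0 = 1 — FAILS

Answer: Both A and B are false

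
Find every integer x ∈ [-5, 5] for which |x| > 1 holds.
Holds for: {-5, -4, -3, -2, 2, 3, 4, 5}
Fails for: {-1, 0, 1}

Answer: {-5, -4, -3, -2, 2, 3, 4, 5}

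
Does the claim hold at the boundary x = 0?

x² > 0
x = 0: LHS = 0² = 0; 0 > 0 — FAILS

The relation fails at x = 0, so x = 0 is a counterexample.

Answer: No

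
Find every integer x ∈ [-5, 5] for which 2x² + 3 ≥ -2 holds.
Over all integers in [-5, 5], LHS − RHS is smallest at x = 0, where it equals 5:
x = 0: LHS = 2·0² + 3 = 3; 3 ≥ -2 — holds
At the ends of the range:
x = -5: LHS = 2·(-5)² + 3 = 53; 53 ≥ -2 — holds
x = 5: LHS = 2·5² + 3 = 53; 53 ≥ -2 — holds
Hence LHS − RHS is never negative, i.e. LHS ≥ RHS throughout, so the relation holds for every integer in [-5, 5].

Answer: All integers in [-5, 5]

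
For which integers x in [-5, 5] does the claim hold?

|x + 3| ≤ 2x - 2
Holds for: {5}
Fails for: {-5, -4, -3, -2, -1, 0, 1, 2, 3, 4}

Answer: {5}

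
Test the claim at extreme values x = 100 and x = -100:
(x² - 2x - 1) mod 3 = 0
x = 100: LHS = (100² - 2·100 - 1) mod 3 = 9799 mod 3 = 1; 1 = 0 — FAILS
x = -100: LHS = ((-100)² - 2·(-100) - 1) mod 3 = 10199 mod 3 = 2; 2 = 0 — FAILS

Answer: No, fails for both x = 100 and x = -100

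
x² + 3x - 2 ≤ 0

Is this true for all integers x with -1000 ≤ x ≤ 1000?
The claim fails at x = 1:
x = 1: LHS = 1² + 3·1 - 2 = 2; 2 ≤ 0 — FAILS

Because a single integer refutes it, the statement is false.

Answer: False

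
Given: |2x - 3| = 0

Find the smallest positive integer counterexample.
Testing positive integers:
x = 1: LHS = |2·1 - 3| = |-1| = 1; 1 = 0 — FAILS  ← smallest positive counterexample

Answer: x = 1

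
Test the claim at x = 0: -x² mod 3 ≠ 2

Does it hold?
x = 0: LHS = (-0²) mod 3 = 0 mod 3 = 0; 0 ≠ 2 — holds

The relation is satisfied at x = 0.

Answer: Yes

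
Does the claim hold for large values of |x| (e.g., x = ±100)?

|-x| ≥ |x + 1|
x = 100: LHS = |-100| = 100, RHS = |100 + 1| = |101| = 101; 100 ≥ 101 — FAILS
x = -100: LHS = |-(-100)| = |100| = 100, RHS = |(-100) + 1| = |-99| = 99; 100 ≥ 99 — holds

Answer: Partially: fails for x = 100, holds for x = -100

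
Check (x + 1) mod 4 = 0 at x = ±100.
x = 100: LHS = (100 + 1) mod 4 = 101 mod 4 = 1; 1 = 0 — FAILS
x = -100: LHS = ((-100) + 1) mod 4 = (-99) mod 4 = 1; 1 = 0 — FAILS

Answer: No, fails for both x = 100 and x = -100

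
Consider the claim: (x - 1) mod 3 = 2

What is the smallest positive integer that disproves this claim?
Testing positive integers:
x = 1: LHS = (1 - 1) mod 3 = 0 mod 3 = 0; 0 = 2 — FAILS  ← smallest positive counterexample

Answer: x = 1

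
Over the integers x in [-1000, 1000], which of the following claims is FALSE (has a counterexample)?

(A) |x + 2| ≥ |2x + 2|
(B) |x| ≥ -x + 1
(A) x = 1: LHS = |1 + 2| = |3| = 3, RHS = |2·1 + 2| = |4| = 4; 3 ≥ 4 — FAILS
(B) x = 0: LHS = |0| = 0, RHS = -0 + 1 = 1; 0 ≥ 1 — FAILS

Answer: Both A and B are false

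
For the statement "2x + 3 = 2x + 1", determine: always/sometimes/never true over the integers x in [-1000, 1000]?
Over all integers in [-1000, 1000], LHS − RHS is always positive; it is smallest at x = 0, where it equals 2:
x = 0: LHS = 2·0 + 3 = 3, RHS = 2·0 + 1 = 1; 3 = 1 — FAILS
At the ends of the range:
x = -1000: LHS = 2·(-1000) + 3 = -1997, RHS = 2·(-1000) + 1 = -1999; -1997 = -1999 — FAILS
x = 1000: LHS = 2·1000 + 3 = 2003, RHS = 2·1000 + 1 = 2001; 2003 = 2001 — FAILS
Hence LHS − RHS is never 0, i.e. the two sides are never equal, so the claimed relation (=) fails for every integer in [-1000, 1000].

No integer in the range satisfies it.

Answer: Never true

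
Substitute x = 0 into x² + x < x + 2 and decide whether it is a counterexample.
Substitute x = 0 into the relation:
x = 0: LHS = 0² + 0 = 0, RHS = 0 + 2 = 2; 0 < 2 — holds

The claim holds here, so x = 0 is not a counterexample. (A counterexample exists elsewhere, e.g. x = 2.)

Answer: No, x = 0 is not a counterexample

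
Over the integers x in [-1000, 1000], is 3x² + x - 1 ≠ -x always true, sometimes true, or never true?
Holds at x = 0: LHS = 3·0² + 0 - 1 = -1, RHS = -0 = 0; -1 ≠ 0 — holds
Fails at x = -1: LHS = 3·(-1)² + (-1) - 1 = 1, RHS = -(-1) = 1; 1 ≠ 1 — FAILS
It is satisfied by some integers in the range but not all.

Answer: Sometimes true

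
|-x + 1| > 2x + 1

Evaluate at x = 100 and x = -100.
x = 100: LHS = |-100 + 1| = |-99| = 99, RHS = 2·100 + 1 = 201; 99 > 201 — FAILS
x = -100: LHS = |-(-100) + 1| = |101| = 101, RHS = 2·(-100) + 1 = -199; 101 > -199 — holds

Answer: Partially: fails for x = 100, holds for x = -100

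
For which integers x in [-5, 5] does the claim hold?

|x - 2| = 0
Holds for: {2}
Fails for: {-5, -4, -3, -2, -1, 0, 1, 3, 4, 5}

Answer: {2}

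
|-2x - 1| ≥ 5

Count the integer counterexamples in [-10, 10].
Counterexamples in [-10, 10]: {-2, -1, 0, 1}.

Counting them gives 4 values.

Answer: 4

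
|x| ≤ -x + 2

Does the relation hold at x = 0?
x = 0: LHS = |0| = 0, RHS = -0 + 2 = 2; 0 ≤ 2 — holds

The relation is satisfied at x = 0.

Answer: Yes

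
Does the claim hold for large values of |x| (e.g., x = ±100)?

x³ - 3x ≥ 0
x = 100: LHS = 100³ - 3·100 = 999700; 999700 ≥ 0 — holds
x = -100: LHS = (-100)³ - 3·(-100) = -999700; -999700 ≥ 0 — FAILS

Answer: Partially: holds for x = 100, fails for x = -100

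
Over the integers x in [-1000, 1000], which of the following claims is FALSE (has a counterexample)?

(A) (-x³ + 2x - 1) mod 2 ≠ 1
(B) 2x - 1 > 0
(A) x = 0: LHS = (-0³ + 2·0 - 1) mod 2 = (-1) mod 2 = 1; 1 ≠ 1 — FAILS
(B) x = 0: LHS = 2·0 - 1 = -1; -1 > 0 — FAILS

Answer: Both A and B are false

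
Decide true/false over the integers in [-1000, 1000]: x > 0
The claim fails at x = 0:
x = 0: 0 > 0 — FAILS

Because a single integer refutes it, the statement is false.

Answer: False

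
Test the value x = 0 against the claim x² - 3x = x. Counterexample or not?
Substitute x = 0 into the relation:
x = 0: LHS = 0² - 3·0 = 0; 0 = 0 — holds

The claim holds here, so x = 0 is not a counterexample. (A counterexample exists elsewhere, e.g. x = 1.)

Answer: No, x = 0 is not a counterexample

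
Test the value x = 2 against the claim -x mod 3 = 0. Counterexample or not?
Substitute x = 2 into the relation:
x = 2: LHS = (-2) mod 3 = 1; 1 = 0 — FAILS

Since the claim fails at x = 2, this value is a counterexample.

Answer: Yes, x = 2 is a counterexample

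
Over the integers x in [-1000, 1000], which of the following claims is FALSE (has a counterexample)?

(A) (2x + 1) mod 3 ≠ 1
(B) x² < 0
(A) x = 0: LHS = (2·0 + 1) mod 3 = 1 mod 3 = 1; 1 ≠ 1 — FAILS
(B) x = 0: LHS = 0² = 0; 0 < 0 — FAILS

Answer: Both A and B are false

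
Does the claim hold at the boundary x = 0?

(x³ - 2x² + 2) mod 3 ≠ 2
x = 0: LHS = (0³ - 2·0² + 2) mod 3 = 2 mod 3 = 2; 2 ≠ 2 — FAILS

The relation fails at x = 0, so x = 0 is a counterexample.

Answer: No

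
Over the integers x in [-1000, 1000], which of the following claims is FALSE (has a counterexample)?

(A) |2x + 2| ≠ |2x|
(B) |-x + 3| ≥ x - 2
(A) Track d = LHS − RHS over the integers in [-1000, 1000]. Equality would need d = 0, but d changes sign only between consecutive integers, jumping over 0:
x = -1: LHS = |2·(-1) + 2| = |0| = 0, RHS = |2·(-1)| = |-2| = 2; 0 ≠ 2 — holds  (d = -2)
x = 0: LHS = |2·0 + 2| = |2| = 2, RHS = |2·0| = |0| = 0; 2 ≠ 0 — holds  (d = 2)
Away from these crossings d keeps a constant sign, and checking every integer in [-1000, 1000] confirms d ≠ 0 throughout. Hence the two sides are never equal, so the relation holds for every integer in [-1000, 1000].

(B) x = 3: LHS = |-3 + 3| = |0| = 0, RHS = 3 - 2 = 1; 0 ≥ 1 — FAILS

Only (B) has a counterexample.

Answer: B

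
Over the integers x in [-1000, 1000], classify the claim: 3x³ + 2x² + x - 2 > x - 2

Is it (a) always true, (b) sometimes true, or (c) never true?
Holds at x = 1: LHS = 3·1³ + 2·1² + 1 - 2 = 4, RHS = 1 - 2 = -1; 4 > -1 — holds
Fails at x = 0: LHS = 3·0³ + 2·0² + 0 - 2 = -2, RHS = 0 - 2 = -2; -2 > -2 — FAILS
It is satisfied by some integers in the range but not all.

Answer: Sometimes true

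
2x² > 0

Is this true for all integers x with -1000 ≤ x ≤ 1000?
The claim fails at x = 0:
x = 0: LHS = 2·0² = 0; 0 > 0 — FAILS

Because a single integer refutes it, the statement is false.

Answer: False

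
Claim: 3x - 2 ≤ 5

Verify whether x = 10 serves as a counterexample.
Substitute x = 10 into the relation:
x = 10: LHS = 3·10 - 2 = 28; 28 ≤ 5 — FAILS

Since the claim fails at x = 10, this value is a counterexample.

Answer: Yes, x = 10 is a counterexample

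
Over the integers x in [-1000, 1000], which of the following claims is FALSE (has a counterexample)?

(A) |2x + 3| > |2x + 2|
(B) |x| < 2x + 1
(A) x = -2: LHS = |2·(-2) + 3| = |-1| = 1, RHS = |2·(-2) + 2| = |-2| = 2; 1 > 2 — FAILS
(B) x = -1: LHS = |-1| = 1, RHS = 2·(-1) + 1 = -1; 1 < -1 — FAILS

Answer: Both A and B are false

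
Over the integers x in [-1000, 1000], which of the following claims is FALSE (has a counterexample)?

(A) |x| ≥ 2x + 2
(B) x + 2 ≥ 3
(A) x = 0: LHS = |0| = 0, RHS = 2·0 + 2 = 2; 0 ≥ 2 — FAILS
(B) x = 0: LHS = 0 + 2 = 2; 2 ≥ 3 — FAILS

Answer: Both A and B are false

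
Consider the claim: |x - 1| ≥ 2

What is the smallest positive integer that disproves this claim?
Testing positive integers:
x = 1: LHS = |1 - 1| = |0| = 0; 0 ≥ 2 — FAILS  ← smallest positive counterexample

Answer: x = 1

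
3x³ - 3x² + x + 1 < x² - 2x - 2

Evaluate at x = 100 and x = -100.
x = 100: LHS = 3·100³ - 3·100² + 100 + 1 = 2970101, RHS = 100² - 2·100 - 2 = 9798; 2970101 < 9798 — FAILS
x = -100: LHS = 3·(-100)³ - 3·(-100)² + (-100) + 1 = -3030099, RHS = (-100)² - 2·(-100) - 2 = 10198; -3030099 < 10198 — holds

Answer: Partially: fails for x = 100, holds for x = -100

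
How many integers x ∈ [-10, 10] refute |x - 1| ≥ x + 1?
Counterexamples in [-10, 10]: {1, 2, 3, 4, 5, 6, 7, 8, 9, 10}.

Counting them gives 10 values.

Answer: 10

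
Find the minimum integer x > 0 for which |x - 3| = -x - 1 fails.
Testing positive integers:
x = 1: LHS = |1 - 3| = |-2| = 2, RHS = -1 - 1 = -2; 2 = -2 — FAILS  ← smallest positive counterexample

Answer: x = 1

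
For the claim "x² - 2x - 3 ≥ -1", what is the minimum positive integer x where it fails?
Testing positive integers:
x = 1: LHS = 1² - 2·1 - 3 = -4; -4 ≥ -1 — FAILS  ← smallest positive counterexample

Answer: x = 1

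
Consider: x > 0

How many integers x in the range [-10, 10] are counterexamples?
Counterexamples in [-10, 10]: {-10, -9, -8, -7, -6, -5, -4, -3, -2, -1, 0}.

Counting them gives 11 values.

Answer: 11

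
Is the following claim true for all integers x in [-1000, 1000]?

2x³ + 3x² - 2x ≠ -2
Track d = LHS − RHS over the integers in [-1000, 1000]. Equality would need d = 0, but d changes sign only between consecutive integers, jumping over 0:
x = -3: LHS = 2·(-3)³ + 3·(-3)² - 2·(-3) = -21; -21 ≠ -2 — holds  (d = -19)
x = -2: LHS = 2·(-2)³ + 3·(-2)² - 2·(-2) = 0; 0 ≠ -2 — holds  (d = 2)
Away from these crossings d keeps a constant sign, and checking every integer in [-1000, 1000] confirms d ≠ 0 throughout. Hence the two sides are never equal, so the relation holds for every integer in [-1000, 1000].

No counterexample exists.

Answer: True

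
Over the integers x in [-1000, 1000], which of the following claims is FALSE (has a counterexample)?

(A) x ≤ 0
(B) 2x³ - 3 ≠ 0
(A) x = 1: 1 ≤ 0 — FAILS

(B) Track d = LHS − RHS over the integers in [-1000, 1000]. Equality would need d = 0, but d changes sign only between consecutive integers, jumping over 0:
x = 1: LHS = 2·1³ - 3 = -1; -1 ≠ 0 — holds  (d = -1)
x = 2: LHS = 2·2³ - 3 = 13; 13 ≠ 0 — holds  (d = 13)
Away from these crossings d keeps a constant sign, and checking every integer in [-1000, 1000] confirms d ≠ 0 throughout. Hence the two sides are never equal, so the relation holds for every integer in [-1000, 1000].

Only (A) has a counterexample.

Answer: A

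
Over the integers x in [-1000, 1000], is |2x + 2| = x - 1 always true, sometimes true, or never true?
Over all integers in [-1000, 1000], LHS − RHS is always positive; it is smallest at x = -1, where it equals 2:
x = -1: LHS = |2·(-1) + 2| = |0| = 0, RHS = (-1) - 1 = -2; 0 = -2 — FAILS
At the ends of the range:
x = -1000: LHS = |2·(-1000) + 2| = |-1998| = 1998, RHS = (-1000) - 1 = -1001; 1998 = -1001 — FAILS
x = 1000: LHS = |2·1000 + 2| = |2002| = 2002, RHS = 1000 - 1 = 999; 2002 = 999 — FAILS
Hence LHS − RHS is never 0, i.e. the two sides are never equal, so the claimed relation (=) fails for every integer in [-1000, 1000].

No integer in the range satisfies it.

Answer: Never true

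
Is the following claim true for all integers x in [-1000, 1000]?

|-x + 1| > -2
An absolute value is never negative, so the left side is ≥ 0 for every x, while the right side is -2. Tightest case in [-1000, 1000] is x = 1:
x = 1: LHS = |-1 + 1| = |0| = 0; 0 > -2 — holds
Hence LHS − RHS is never zero or negative, i.e. LHS > RHS throughout, so the relation holds for every integer in [-1000, 1000].

No counterexample exists.

Answer: True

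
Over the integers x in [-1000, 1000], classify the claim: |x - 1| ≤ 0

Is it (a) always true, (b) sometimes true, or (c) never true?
Holds at x = 1: LHS = |1 - 1| = |0| = 0; 0 ≤ 0 — holds
Fails at x = 0: LHS = |0 - 1| = |-1| = 1; 1 ≤ 0 — FAILS
It is satisfied by some integers in the range but not all.

Answer: Sometimes true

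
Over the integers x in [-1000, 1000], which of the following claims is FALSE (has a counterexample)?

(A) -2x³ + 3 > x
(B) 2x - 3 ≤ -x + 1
(A) x = 1: LHS = -2·1³ + 3 = 1; 1 > 1 — FAILS
(B) x = 2: LHS = 2·2 - 3 = 1, RHS = -2 + 1 = -1; 1 ≤ -1 — FAILS

Answer: Both A and B are false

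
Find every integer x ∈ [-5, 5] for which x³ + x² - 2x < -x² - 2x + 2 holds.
Holds for: {-5, -4, -3, -2, -1, 0}
Fails for: {1, 2, 3, 4, 5}

Answer: {-5, -4, -3, -2, -1, 0}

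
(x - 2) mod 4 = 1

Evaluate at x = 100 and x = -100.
x = 100: LHS = (100 - 2) mod 4 = 98 mod 4 = 2; 2 = 1 — FAILS
x = -100: LHS = ((-100) - 2) mod 4 = (-102) mod 4 = 2; 2 = 1 — FAILS

Answer: No, fails for both x = 100 and x = -100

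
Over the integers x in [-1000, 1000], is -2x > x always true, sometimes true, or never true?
Holds at x = -1: LHS = -2·(-1) = 2; 2 > -1 — holds
Fails at x = 0: LHS = -2·0 = 0; 0 > 0 — FAILS
It is satisfied by some integers in the range but not all.

Answer: Sometimes true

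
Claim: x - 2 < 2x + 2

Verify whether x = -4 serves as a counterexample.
Substitute x = -4 into the relation:
x = -4: LHS = (-4) - 2 = -6, RHS = 2·(-4) + 2 = -6; -6 < -6 — FAILS

Since the claim fails at x = -4, this value is a counterexample.

Answer: Yes, x = -4 is a counterexample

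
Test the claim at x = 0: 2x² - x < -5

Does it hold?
x = 0: LHS = 2·0² - 0 = 0; 0 < -5 — FAILS

The relation fails at x = 0, so x = 0 is a counterexample.

Answer: No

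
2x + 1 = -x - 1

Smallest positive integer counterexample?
Testing positive integers:
x = 1: LHS = 2·1 + 1 = 3, RHS = -1 - 1 = -2; 3 = -2 — FAILS  ← smallest positive counterexample

Answer: x = 1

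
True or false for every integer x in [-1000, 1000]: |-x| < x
The claim fails at x = 0:
x = 0: LHS = |-0| = |0| = 0; 0 < 0 — FAILS

Because a single integer refutes it, the statement is false.

Answer: False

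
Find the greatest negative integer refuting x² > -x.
Testing negative integers from -1 downward:
x = -1: LHS = (-1)² = 1, RHS = -(-1) = 1; 1 > 1 — FAILS  ← closest negative counterexample to 0

Answer: x = -1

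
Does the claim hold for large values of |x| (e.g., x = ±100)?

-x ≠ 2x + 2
x = 100: RHS = 2·100 + 2 = 202; -100 ≠ 202 — holds
x = -100: LHS = -(-100) = 100, RHS = 2·(-100) + 2 = -198; 100 ≠ -198 — holds

Answer: Yes, holds for both x = 100 and x = -100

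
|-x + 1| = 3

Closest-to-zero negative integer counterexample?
Testing negative integers from -1 downward:
x = -1: LHS = |-(-1) + 1| = |2| = 2; 2 = 3 — FAILS  ← closest negative counterexample to 0

Answer: x = -1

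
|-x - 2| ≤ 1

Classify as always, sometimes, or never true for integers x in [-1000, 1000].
Holds at x = -1: LHS = |-(-1) - 2| = |-1| = 1; 1 ≤ 1 — holds
Fails at x = 0: LHS = |-0 - 2| = |-2| = 2; 2 ≤ 1 — FAILS
It is satisfied by some integers in the range but not all.

Answer: Sometimes true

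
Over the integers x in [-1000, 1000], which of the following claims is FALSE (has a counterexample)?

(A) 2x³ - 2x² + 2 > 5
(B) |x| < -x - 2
(A) x = 0: LHS = 2·0³ - 2·0² + 2 = 2; 2 > 5 — FAILS
(B) x = 0: LHS = |0| = 0, RHS = -0 - 2 = -2; 0 < -2 — FAILS

Answer: Both A and B are false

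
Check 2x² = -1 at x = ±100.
x = 100: LHS = 2·100² = 20000; 20000 = -1 — FAILS
x = -100: LHS = 2·(-100)² = 20000; 20000 = -1 — FAILS

Answer: No, fails for both x = 100 and x = -100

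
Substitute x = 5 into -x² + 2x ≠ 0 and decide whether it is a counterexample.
Substitute x = 5 into the relation:
x = 5: LHS = -5² + 2·5 = -15; -15 ≠ 0 — holds

The claim holds here, so x = 5 is not a counterexample. (A counterexample exists elsewhere, e.g. x = 0.)

Answer: No, x = 5 is not a counterexample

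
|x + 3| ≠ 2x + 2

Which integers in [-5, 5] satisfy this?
Holds for: {-5, -4, -3, -2, -1, 0, 2, 3, 4, 5}
Fails for: {1}

Answer: {-5, -4, -3, -2, -1, 0, 2, 3, 4, 5}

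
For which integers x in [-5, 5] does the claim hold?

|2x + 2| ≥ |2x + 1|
Holds for: {0, 1, 2, 3, 4, 5}
Fails for: {-5, -4, -3, -2, -1}

Answer: {0, 1, 2, 3, 4, 5}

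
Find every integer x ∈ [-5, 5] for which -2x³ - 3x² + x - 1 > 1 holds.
Holds for: {-5, -4, -3}
Fails for: {-2, -1, 0, 1, 2, 3, 4, 5}

Answer: {-5, -4, -3}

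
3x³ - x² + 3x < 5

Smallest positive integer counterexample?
Testing positive integers:
x = 1: LHS = 3·1³ - 1² + 3·1 = 5; 5 < 5 — FAILS  ← smallest positive counterexample

Answer: x = 1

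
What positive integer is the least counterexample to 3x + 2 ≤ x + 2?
Testing positive integers:
x = 1: LHS = 3·1 + 2 = 5, RHS = 1 + 2 = 3; 5 ≤ 3 — FAILS  ← smallest positive counterexample

Answer: x = 1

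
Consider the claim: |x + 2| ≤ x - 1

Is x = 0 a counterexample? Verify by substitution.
Substitute x = 0 into the relation:
x = 0: LHS = |0 + 2| = |2| = 2, RHS = 0 - 1 = -1; 2 ≤ -1 — FAILS

Since the claim fails at x = 0, this value is a counterexample.

Answer: Yes, x = 0 is a counterexample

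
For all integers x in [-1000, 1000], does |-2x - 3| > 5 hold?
The claim fails at x = 0:
x = 0: LHS = |-2·0 - 3| = |-3| = 3; 3 > 5 — FAILS

Because a single integer refutes it, the statement is false.

Answer: False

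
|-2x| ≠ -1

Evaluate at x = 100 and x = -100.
x = 100: LHS = |-2·100| = |-200| = 200; 200 ≠ -1 — holds
x = -100: LHS = |-2·(-100)| = |200| = 200; 200 ≠ -1 — holds

Answer: Yes, holds for both x = 100 and x = -100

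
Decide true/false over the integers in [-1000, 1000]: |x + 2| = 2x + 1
The claim fails at x = 0:
x = 0: LHS = |0 + 2| = |2| = 2, RHS = 2·0 + 1 = 1; 2 = 1 — FAILS

Because a single integer refutes it, the statement is false.

Answer: False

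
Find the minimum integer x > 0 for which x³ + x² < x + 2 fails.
Testing positive integers:
x = 1: LHS = 1³ + 1² = 2, RHS = 1 + 2 = 3; 2 < 3 — holds
x = 2: LHS = 2³ + 2² = 12, RHS = 2 + 2 = 4; 12 < 4 — FAILS  ← smallest positive counterexample

Answer: x = 2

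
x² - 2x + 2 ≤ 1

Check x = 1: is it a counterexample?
Substitute x = 1 into the relation:
x = 1: LHS = 1² - 2·1 + 2 = 1; 1 ≤ 1 — holds

The claim holds here, so x = 1 is not a counterexample. (A counterexample exists elsewhere, e.g. x = 0.)

Answer: No, x = 1 is not a counterexample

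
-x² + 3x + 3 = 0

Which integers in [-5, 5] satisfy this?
Track d = LHS − RHS over the integers in [-5, 5]. Equality would need d = 0, but d changes sign only between consecutive integers, jumping over 0:
x = -1: LHS = -(-1)² + 3·(-1) + 3 = -1; -1 = 0 — FAILS  (d = -1)
x = 0: LHS = -0² + 3·0 + 3 = 3; 3 = 0 — FAILS  (d = 3)
x = 3: LHS = -3² + 3·3 + 3 = 3; 3 = 0 — FAILS  (d = 3)
x = 4: LHS = -4² + 3·4 + 3 = -1; -1 = 0 — FAILS  (d = -1)
Away from these crossings d keeps a constant sign, and checking every integer in [-5, 5] confirms d ≠ 0 throughout. Hence the two sides are never equal, so the claimed relation (=) fails for every integer in [-5, 5].

Answer: None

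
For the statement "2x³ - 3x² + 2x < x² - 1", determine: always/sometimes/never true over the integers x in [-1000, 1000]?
Holds at x = -1: LHS = 2·(-1)³ - 3·(-1)² + 2·(-1) = -7, RHS = (-1)² - 1 = 0; -7 < 0 — holds
Fails at x = 0: LHS = 2·0³ - 3·0² + 2·0 = 0, RHS = 0² - 1 = -1; 0 < -1 — FAILS
It is satisfied by some integers in the range but not all.

Answer: Sometimes true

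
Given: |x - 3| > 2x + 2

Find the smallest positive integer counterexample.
Testing positive integers:
x = 1: LHS = |1 - 3| = |-2| = 2, RHS = 2·1 + 2 = 4; 2 > 4 — FAILS  ← smallest positive counterexample

Answer: x = 1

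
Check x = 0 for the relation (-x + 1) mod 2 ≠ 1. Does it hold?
x = 0: LHS = (-0 + 1) mod 2 = 1 mod 2 = 1; 1 ≠ 1 — FAILS

The relation fails at x = 0, so x = 0 is a counterexample.

Answer: No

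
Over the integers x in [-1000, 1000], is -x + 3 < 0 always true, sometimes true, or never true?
Holds at x = 4: LHS = -4 + 3 = -1; -1 < 0 — holds
Fails at x = 0: LHS = -0 + 3 = 3; 3 < 0 — FAILS
It is satisfied by some integers in the range but not all.

Answer: Sometimes true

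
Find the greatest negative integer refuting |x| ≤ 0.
Testing negative integers from -1 downward:
x = -1: LHS = |-1| = 1; 1 ≤ 0 — FAILS  ← closest negative counterexample to 0

Answer: x = -1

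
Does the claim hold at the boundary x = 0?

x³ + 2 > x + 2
x = 0: LHS = 0³ + 2 = 2, RHS = 0 + 2 = 2; 2 > 2 — FAILS

The relation fails at x = 0, so x = 0 is a counterexample.

Answer: No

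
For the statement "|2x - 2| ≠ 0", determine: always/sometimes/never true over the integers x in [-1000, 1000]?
Holds at x = 0: LHS = |2·0 - 2| = |-2| = 2; 2 ≠ 0 — holds
Fails at x = 1: LHS = |2·1 - 2| = |0| = 0; 0 ≠ 0 — FAILS
It is satisfied by some integers in the range but not all.

Answer: Sometimes true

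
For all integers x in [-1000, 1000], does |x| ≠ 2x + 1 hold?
Track d = LHS − RHS over the integers in [-1000, 1000]. Equality would need d = 0, but d changes sign only between consecutive integers, jumping over 0:
x = -1: LHS = |-1| = 1, RHS = 2·(-1) + 1 = -1; 1 ≠ -1 — holds  (d = 2)
x = 0: LHS = |0| = 0, RHS = 2·0 + 1 = 1; 0 ≠ 1 — holds  (d = -1)
Away from these crossings d keeps a constant sign, and checking every integer in [-1000, 1000] confirms d ≠ 0 throughout. Hence the two sides are never equal, so the relation holds for every integer in [-1000, 1000].

No counterexample exists.

Answer: True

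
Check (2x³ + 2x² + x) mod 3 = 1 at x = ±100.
x = 100: LHS = (2·100³ + 2·100² + 100) mod 3 = 2020100 mod 3 = 2; 2 = 1 — FAILS
x = -100: LHS = (2·(-100)³ + 2·(-100)² + (-100)) mod 3 = (-1980100) mod 3 = 2; 2 = 1 — FAILS

Answer: No, fails for both x = 100 and x = -100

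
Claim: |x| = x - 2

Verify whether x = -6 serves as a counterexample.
Substitute x = -6 into the relation:
x = -6: LHS = |-6| = 6, RHS = (-6) - 2 = -8; 6 = -8 — FAILS

Since the claim fails at x = -6, this value is a counterexample.

Answer: Yes, x = -6 is a counterexample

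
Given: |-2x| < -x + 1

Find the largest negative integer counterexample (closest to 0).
Testing negative integers from -1 downward:
x = -1: LHS = |-2·(-1)| = |2| = 2, RHS = -(-1) + 1 = 2; 2 < 2 — FAILS  ← closest negative counterexample to 0

Answer: x = -1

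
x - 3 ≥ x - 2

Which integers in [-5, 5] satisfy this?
Over all integers in [-5, 5], LHS − RHS is largest at x = 0, where it equals -1:
x = 0: LHS = 0 - 3 = -3, RHS = 0 - 2 = -2; -3 ≥ -2 — FAILS
At the ends of the range:
x = -5: LHS = (-5) - 3 = -8, RHS = (-5) - 2 = -7; -8 ≥ -7 — FAILS
x = 5: LHS = 5 - 3 = 2, RHS = 5 - 2 = 3; 2 ≥ 3 — FAILS
Hence LHS − RHS is never zero or positive, i.e. LHS < RHS throughout, so the claimed relation (≥) fails for every integer in [-5, 5].

Answer: None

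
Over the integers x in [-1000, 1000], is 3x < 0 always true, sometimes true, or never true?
Holds at x = -1: LHS = 3·(-1) = -3; -3 < 0 — holds
Fails at x = 0: LHS = 3·0 = 0; 0 < 0 — FAILS
It is satisfied by some integers in the range but not all.

Answer: Sometimes true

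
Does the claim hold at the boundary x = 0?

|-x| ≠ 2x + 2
x = 0: LHS = |-0| = |0| = 0, RHS = 2·0 + 2 = 2; 0 ≠ 2 — holds

The relation is satisfied at x = 0.

Answer: Yes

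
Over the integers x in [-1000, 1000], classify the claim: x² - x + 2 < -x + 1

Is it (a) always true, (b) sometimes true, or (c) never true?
Over all integers in [-1000, 1000], LHS − RHS is smallest at x = 0, where it equals 1:
x = 0: LHS = 0² - 0 + 2 = 2, RHS = -0 + 1 = 1; 2 < 1 — FAILS
At the ends of the range:
x = -1000: LHS = (-1000)² - (-1000) + 2 = 1001002, RHS = -(-1000) + 1 = 1001; 1001002 < 1001 — FAILS
x = 1000: LHS = 1000² - 1000 + 2 = 999002, RHS = -1000 + 1 = -999; 999002 < -999 — FAILS
Hence LHS − RHS is never negative, i.e. LHS ≥ RHS throughout, so the claimed relation (<) fails for every integer in [-1000, 1000].

No integer in the range satisfies it.

Answer: Never true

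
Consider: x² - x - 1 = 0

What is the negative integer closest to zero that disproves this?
Testing negative integers from -1 downward:
x = -1: LHS = (-1)² - (-1) - 1 = 1; 1 = 0 — FAILS  ← closest negative counterexample to 0

Answer: x = -1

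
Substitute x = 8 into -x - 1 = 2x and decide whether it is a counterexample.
Substitute x = 8 into the relation:
x = 8: LHS = -8 - 1 = -9, RHS = 2·8 = 16; -9 = 16 — FAILS

Since the claim fails at x = 8, this value is a counterexample.

Answer: Yes, x = 8 is a counterexample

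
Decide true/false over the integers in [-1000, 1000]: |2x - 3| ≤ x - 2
The claim fails at x = 0:
x = 0: LHS = |2·0 - 3| = |-3| = 3, RHS = 0 - 2 = -2; 3 ≤ -2 — FAILS

Because a single integer refutes it, the statement is false.

Answer: False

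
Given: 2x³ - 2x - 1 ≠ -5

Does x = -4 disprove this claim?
Substitute x = -4 into the relation:
x = -4: LHS = 2·(-4)³ - 2·(-4) - 1 = -121; -121 ≠ -5 — holds

The relation holds at x = -4, so it is not a counterexample.

Answer: No, x = -4 is not a counterexample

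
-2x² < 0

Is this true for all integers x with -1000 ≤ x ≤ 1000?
The claim fails at x = 0:
x = 0: LHS = -2·0² = 0; 0 < 0 — FAILS

Because a single integer refutes it, the statement is false.

Answer: False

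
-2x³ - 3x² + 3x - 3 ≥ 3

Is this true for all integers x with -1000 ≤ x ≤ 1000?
The claim fails at x = 0:
x = 0: LHS = -2·0³ - 3·0² + 3·0 - 3 = -3; -3 ≥ 3 — FAILS

Because a single integer refutes it, the statement is false.

Answer: False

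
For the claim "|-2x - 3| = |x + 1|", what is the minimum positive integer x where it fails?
Testing positive integers:
x = 1: LHS = |-2·1 - 3| = |-5| = 5, RHS = |1 + 1| = |2| = 2; 5 = 2 — FAILS  ← smallest positive counterexample

Answer: x = 1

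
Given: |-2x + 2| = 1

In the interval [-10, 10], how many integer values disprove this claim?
Counterexamples in [-10, 10]: {-10, -9, -8, -7, -6, -5, -4, -3, -2, -1, 0, 1, 2, 3, 4, 5, 6, 7, 8, 9, 10}.

Counting them gives 21 values.

Answer: 21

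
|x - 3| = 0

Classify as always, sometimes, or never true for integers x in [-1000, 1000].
Holds at x = 3: LHS = |3 - 3| = |0| = 0; 0 = 0 — holds
Fails at x = 0: LHS = |0 - 3| = |-3| = 3; 3 = 0 — FAILS
It is satisfied by some integers in the range but not all.

Answer: Sometimes true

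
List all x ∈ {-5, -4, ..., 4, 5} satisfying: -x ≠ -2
Holds for: {-5, -4, -3, -2, -1, 0, 1, 3, 4, 5}
Fails for: {2}

Answer: {-5, -4, -3, -2, -1, 0, 1, 3, 4, 5}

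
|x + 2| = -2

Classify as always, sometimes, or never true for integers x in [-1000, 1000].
An absolute value is never negative, so the left side is ≥ 0 for every x, while the right side is -2. Tightest case in [-1000, 1000] is x = -2:
x = -2: LHS = |(-2) + 2| = |0| = 0; 0 = -2 — FAILS
Hence LHS − RHS is never 0, i.e. the two sides are never equal, so the claimed relation (=) fails for every integer in [-1000, 1000].

No integer in the range satisfies it.

Answer: Never true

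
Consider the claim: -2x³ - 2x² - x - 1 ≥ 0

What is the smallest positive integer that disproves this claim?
Testing positive integers:
x = 1: LHS = -2·1³ - 2·1² - 1 - 1 = -6; -6 ≥ 0 — FAILS  ← smallest positive counterexample

Answer: x = 1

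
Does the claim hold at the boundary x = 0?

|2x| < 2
x = 0: LHS = |2·0| = |0| = 0; 0 < 2 — holds

The relation is satisfied at x = 0.

Answer: Yes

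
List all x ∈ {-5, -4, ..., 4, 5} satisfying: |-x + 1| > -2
An absolute value is never negative, so the left side is ≥ 0 for every x, while the right side is -2. Tightest case in [-5, 5] is x = 1:
x = 1: LHS = |-1 + 1| = |0| = 0; 0 > -2 — holds
Hence LHS − RHS is never zero or negative, i.e. LHS > RHS throughout, so the relation holds for every integer in [-5, 5].

Answer: All integers in [-5, 5]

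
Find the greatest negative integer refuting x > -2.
Testing negative integers from -1 downward:
x = -1: -1 > -2 — holds
x = -2: -2 > -2 — FAILS  ← closest negative counterexample to 0

Answer: x = -2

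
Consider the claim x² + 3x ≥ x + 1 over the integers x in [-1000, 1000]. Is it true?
The claim fails at x = 0:
x = 0: LHS = 0² + 3·0 = 0, RHS = 0 + 1 = 1; 0 ≥ 1 — FAILS

Because a single integer refutes it, the statement is false.

Answer: False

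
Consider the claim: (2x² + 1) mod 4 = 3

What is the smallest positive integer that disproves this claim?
Testing positive integers:
x = 1: LHS = (2·1² + 1) mod 4 = 3 mod 4 = 3; 3 = 3 — holds
x = 2: LHS = (2·2² + 1) mod 4 = 9 mod 4 = 1; 1 = 3 — FAILS  ← smallest positive counterexample

Answer: x = 2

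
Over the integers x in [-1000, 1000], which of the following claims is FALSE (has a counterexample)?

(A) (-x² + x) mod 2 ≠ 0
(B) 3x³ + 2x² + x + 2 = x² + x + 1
(A) x = 0: LHS = (-0² + 0) mod 2 = 0 mod 2 = 0; 0 ≠ 0 — FAILS
(B) x = 0: LHS = 3·0³ + 2·0² + 0 + 2 = 2, RHS = 0² + 0 + 1 = 1; 2 = 1 — FAILS

Answer: Both A and B are false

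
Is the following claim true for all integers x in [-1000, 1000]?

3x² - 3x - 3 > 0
The claim fails at x = 0:
x = 0: LHS = 3·0² - 3·0 - 3 = -3; -3 > 0 — FAILS

Because a single integer refutes it, the statement is false.

Answer: False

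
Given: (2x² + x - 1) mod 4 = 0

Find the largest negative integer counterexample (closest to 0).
Testing negative integers from -1 downward:
x = -1: LHS = (2·(-1)² + (-1) - 1) mod 4 = 0 mod 4 = 0; 0 = 0 — holds
x = -2: LHS = (2·(-2)² + (-2) - 1) mod 4 = 5 mod 4 = 1; 1 = 0 — FAILS  ← closest negative counterexample to 0

Answer: x = -2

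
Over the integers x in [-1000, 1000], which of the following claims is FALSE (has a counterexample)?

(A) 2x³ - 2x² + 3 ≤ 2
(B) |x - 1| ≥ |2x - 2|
(A) x = 0: LHS = 2·0³ - 2·0² + 3 = 3; 3 ≤ 2 — FAILS
(B) x = 0: LHS = |0 - 1| = |-1| = 1, RHS = |2·0 - 2| = |-2| = 2; 1 ≥ 2 — FAILS

Answer: Both A and B are false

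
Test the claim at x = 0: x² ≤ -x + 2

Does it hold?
x = 0: LHS = 0² = 0, RHS = -0 + 2 = 2; 0 ≤ 2 — holds

The relation is satisfied at x = 0.

Answer: Yes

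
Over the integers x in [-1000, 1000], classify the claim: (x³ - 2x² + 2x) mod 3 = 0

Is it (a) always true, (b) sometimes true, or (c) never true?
Holds at x = 0: LHS = (0³ - 2·0² + 2·0) mod 3 = 0 mod 3 = 0; 0 = 0 — holds
Fails at x = 1: LHS = (1³ - 2·1² + 2·1) mod 3 = 1 mod 3 = 1; 1 = 0 — FAILS
It is satisfied by some integers in the range but not all.

Answer: Sometimes true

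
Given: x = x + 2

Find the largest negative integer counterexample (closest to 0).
Testing negative integers from -1 downward:
x = -1: RHS = (-1) + 2 = 1; -1 = 1 — FAILS  ← closest negative counterexample to 0

Answer: x = -1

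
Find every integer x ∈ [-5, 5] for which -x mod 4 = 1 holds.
Holds for: {-5, -1, 3}
Fails for: {-4, -3, -2, 0, 1, 2, 4, 5}

Answer: {-5, -1, 3}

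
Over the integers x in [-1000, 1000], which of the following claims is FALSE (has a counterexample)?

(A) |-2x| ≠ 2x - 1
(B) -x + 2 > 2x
(A) Over all integers in [-1000, 1000], LHS − RHS is always positive; it is smallest at x = 0, where it equals 1:
x = 0: LHS = |-2·0| = |0| = 0, RHS = 2·0 - 1 = -1; 0 ≠ -1 — holds
At the ends of the range:
x = -1000: LHS = |-2·(-1000)| = |2000| = 2000, RHS = 2·(-1000) - 1 = -2001; 2000 ≠ -2001 — holds
x = 1000: LHS = |-2·1000| = |-2000| = 2000, RHS = 2·1000 - 1 = 1999; 2000 ≠ 1999 — holds
Hence LHS − RHS is never 0, i.e. the two sides are never equal, so the relation holds for every integer in [-1000, 1000].

(B) x = 1: LHS = -1 + 2 = 1, RHS = 2·1 = 2; 1 > 2 — FAILS

Only (B) has a counterexample.

Answer: B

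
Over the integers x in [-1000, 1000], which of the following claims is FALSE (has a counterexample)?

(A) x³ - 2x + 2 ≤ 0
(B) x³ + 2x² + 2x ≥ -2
(A) x = 0: LHS = 0³ - 2·0 + 2 = 2; 2 ≤ 0 — FAILS
(B) x = -2: LHS = (-2)³ + 2·(-2)² + 2·(-2) = -4; -4 ≥ -2 — FAILS

Answer: Both A and B are false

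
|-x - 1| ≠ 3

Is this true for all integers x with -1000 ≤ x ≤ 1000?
The claim fails at x = 2:
x = 2: LHS = |-2 - 1| = |-3| = 3; 3 ≠ 3 — FAILS

Because a single integer refutes it, the statement is false.

Answer: False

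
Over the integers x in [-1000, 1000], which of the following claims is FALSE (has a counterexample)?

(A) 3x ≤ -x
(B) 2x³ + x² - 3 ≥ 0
(A) x = 1: LHS = 3·1 = 3; 3 ≤ -1 — FAILS
(B) x = 0: LHS = 2·0³ + 0² - 3 = -3; -3 ≥ 0 — FAILS

Answer: Both A and B are false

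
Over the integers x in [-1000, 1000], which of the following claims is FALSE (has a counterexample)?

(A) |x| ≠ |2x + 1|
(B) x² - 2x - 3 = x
(A) x = -1: LHS = |-1| = 1, RHS = |2·(-1) + 1| = |-1| = 1; 1 ≠ 1 — FAILS
(B) x = 0: LHS = 0² - 2·0 - 3 = -3; -3 = 0 — FAILS

Answer: Both A and B are false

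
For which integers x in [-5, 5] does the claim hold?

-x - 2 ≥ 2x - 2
Holds for: {-5, -4, -3, -2, -1, 0}
Fails for: {1, 2, 3, 4, 5}

Answer: {-5, -4, -3, -2, -1, 0}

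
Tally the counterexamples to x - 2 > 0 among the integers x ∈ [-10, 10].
Counterexamples in [-10, 10]: {-10, -9, -8, -7, -6, -5, -4, -3, -2, -1, 0, 1, 2}.

Counting them gives 13 values.

Answer: 13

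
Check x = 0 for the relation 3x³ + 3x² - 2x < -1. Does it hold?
x = 0: LHS = 3·0³ + 3·0² - 2·0 = 0; 0 < -1 — FAILS

The relation fails at x = 0, so x = 0 is a counterexample.

Answer: No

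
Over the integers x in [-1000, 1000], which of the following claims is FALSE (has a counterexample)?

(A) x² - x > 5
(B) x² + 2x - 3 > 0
(A) x = 0: LHS = 0² - 0 = 0; 0 > 5 — FAILS
(B) x = 0: LHS = 0² + 2·0 - 3 = -3; -3 > 0 — FAILS

Answer: Both A and B are false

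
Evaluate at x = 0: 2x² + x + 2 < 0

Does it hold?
x = 0: LHS = 2·0² + 0 + 2 = 2; 2 < 0 — FAILS

The relation fails at x = 0, so x = 0 is a counterexample.

Answer: No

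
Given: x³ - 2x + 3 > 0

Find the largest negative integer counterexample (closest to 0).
Testing negative integers from -1 downward:
x = -1: LHS = (-1)³ - 2·(-1) + 3 = 4; 4 > 0 — holds
x = -2: LHS = (-2)³ - 2·(-2) + 3 = -1; -1 > 0 — FAILS  ← closest negative counterexample to 0

Answer: x = -2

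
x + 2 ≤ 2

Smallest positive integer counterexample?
Testing positive integers:
x = 1: LHS = 1 + 2 = 3; 3 ≤ 2 — FAILS  ← smallest positive counterexample

Answer: x = 1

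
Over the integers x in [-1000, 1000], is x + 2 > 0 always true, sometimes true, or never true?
Holds at x = 0: LHS = 0 + 2 = 2; 2 > 0 — holds
Fails at x = -2: LHS = (-2) + 2 = 0; 0 > 0 — FAILS
It is satisfied by some integers in the range but not all.

Answer: Sometimes true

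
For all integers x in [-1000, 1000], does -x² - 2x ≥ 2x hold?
The claim fails at x = 1:
x = 1: LHS = -1² - 2·1 = -3, RHS = 2·1 = 2; -3 ≥ 2 — FAILS

Because a single integer refutes it, the statement is false.

Answer: False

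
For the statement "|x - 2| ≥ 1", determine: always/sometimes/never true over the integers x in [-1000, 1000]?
Holds at x = 0: LHS = |0 - 2| = |-2| = 2; 2 ≥ 1 — holds
Fails at x = 2: LHS = |2 - 2| = |0| = 0; 0 ≥ 1 — FAILS
It is satisfied by some integers in the range but not all.

Answer: Sometimes true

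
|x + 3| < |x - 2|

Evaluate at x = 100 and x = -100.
x = 100: LHS = |100 + 3| = |103| = 103, RHS = |100 - 2| = |98| = 98; 103 < 98 — FAILS
x = -100: LHS = |(-100) + 3| = |-97| = 97, RHS = |(-100) - 2| = |-102| = 102; 97 < 102 — holds

Answer: Partially: fails for x = 100, holds for x = -100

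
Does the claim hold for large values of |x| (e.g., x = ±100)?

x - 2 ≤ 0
x = 100: LHS = 100 - 2 = 98; 98 ≤ 0 — FAILS
x = -100: LHS = (-100) - 2 = -102; -102 ≤ 0 — holds

Answer: Partially: fails for x = 100, holds for x = -100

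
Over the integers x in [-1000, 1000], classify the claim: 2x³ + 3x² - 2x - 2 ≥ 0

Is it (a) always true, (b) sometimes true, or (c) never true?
Holds at x = 1: LHS = 2·1³ + 3·1² - 2·1 - 2 = 1; 1 ≥ 0 — holds
Fails at x = 0: LHS = 2·0³ + 3·0² - 2·0 - 2 = -2; -2 ≥ 0 — FAILS
It is satisfied by some integers in the range but not all.

Answer: Sometimes true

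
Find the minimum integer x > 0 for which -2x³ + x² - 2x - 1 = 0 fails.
Testing positive integers:
x = 1: LHS = -2·1³ + 1² - 2·1 - 1 = -4; -4 = 0 — FAILS  ← smallest positive counterexample

Answer: x = 1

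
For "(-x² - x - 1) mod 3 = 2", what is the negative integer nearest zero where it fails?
Testing negative integers from -1 downward:
x = -1: LHS = (-(-1)² - (-1) - 1) mod 3 = (-1) mod 3 = 2; 2 = 2 — holds
x = -2: LHS = (-(-2)² - (-2) - 1) mod 3 = (-3) mod 3 = 0; 0 = 2 — FAILS  ← closest negative counterexample to 0

Answer: x = -2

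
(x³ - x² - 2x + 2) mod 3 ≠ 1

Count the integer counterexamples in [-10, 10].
For a polynomial with integer coefficients, its value mod 3 depends only on x mod 3, so it suffices to check one representative of each residue class, x = 0, 1, 2:
x = 0: LHS = (0³ - 0² - 2·0 + 2) mod 3 = 2 mod 3 = 2; 2 ≠ 1 — holds
x = 1: LHS = (1³ - 1² - 2·1 + 2) mod 3 = 0 mod 3 = 0; 0 ≠ 1 — holds
x = 2: LHS = (2³ - 2² - 2·2 + 2) mod 3 = 2 mod 3 = 2; 2 ≠ 1 — holds
The relation holds in every residue class, so the relation holds for every integer in [-10, 10].

No counterexample appears in that range.

Answer: 0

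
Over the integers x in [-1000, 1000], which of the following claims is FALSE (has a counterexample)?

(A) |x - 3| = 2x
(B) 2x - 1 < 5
(A) x = 0: LHS = |0 - 3| = |-3| = 3, RHS = 2·0 = 0; 3 = 0 — FAILS
(B) x = 3: LHS = 2·3 - 1 = 5; 5 < 5 — FAILS

Answer: Both A and B are false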